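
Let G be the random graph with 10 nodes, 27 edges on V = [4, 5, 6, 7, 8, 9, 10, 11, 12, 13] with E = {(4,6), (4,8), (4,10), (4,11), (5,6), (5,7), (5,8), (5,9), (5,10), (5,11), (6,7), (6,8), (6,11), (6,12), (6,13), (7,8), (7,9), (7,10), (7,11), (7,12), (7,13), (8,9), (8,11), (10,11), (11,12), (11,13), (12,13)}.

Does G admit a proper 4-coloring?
The clique on vertices [5, 6, 7, 8, 11] has size 5 > 4, so it alone needs 5 colors.

No, G is not 4-colorable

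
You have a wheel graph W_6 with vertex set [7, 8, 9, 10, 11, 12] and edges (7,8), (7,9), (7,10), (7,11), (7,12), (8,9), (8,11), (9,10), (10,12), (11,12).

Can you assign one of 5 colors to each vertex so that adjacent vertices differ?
A valid 5-coloring: color 1: [7]; color 2: [9, 12]; color 3: [10, 11]; color 4: [8].
(χ(G) = 4 ≤ 5.)

Yes, G is 5-colorable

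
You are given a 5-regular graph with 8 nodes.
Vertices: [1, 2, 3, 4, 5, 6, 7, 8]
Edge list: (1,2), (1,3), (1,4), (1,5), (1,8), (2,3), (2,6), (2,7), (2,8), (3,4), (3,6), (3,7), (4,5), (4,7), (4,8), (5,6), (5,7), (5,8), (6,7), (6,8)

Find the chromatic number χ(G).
Clique number ω(G) = 4 (lower bound: χ ≥ ω).
The clique on [1, 4, 5, 8] has size 4, forcing χ ≥ 4, and the coloring below uses 4 colors, so χ(G) = 4.
A valid 4-coloring: color 1: [3, 8]; color 2: [4, 6]; color 3: [2, 5]; color 4: [1, 7].

χ(G) = 4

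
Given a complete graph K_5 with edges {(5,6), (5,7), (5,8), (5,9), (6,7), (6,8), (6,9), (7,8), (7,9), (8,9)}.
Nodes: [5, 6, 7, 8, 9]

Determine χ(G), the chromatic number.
χ(G) = 5

Clique number ω(G) = 5 (lower bound: χ ≥ ω).
The clique on [5, 6, 7, 8, 9] has size 5, forcing χ ≥ 5, and the coloring below uses 5 colors, so χ(G) = 5.
A valid 5-coloring: color 1: [5]; color 2: [8]; color 3: [7]; color 4: [9]; color 5: [6].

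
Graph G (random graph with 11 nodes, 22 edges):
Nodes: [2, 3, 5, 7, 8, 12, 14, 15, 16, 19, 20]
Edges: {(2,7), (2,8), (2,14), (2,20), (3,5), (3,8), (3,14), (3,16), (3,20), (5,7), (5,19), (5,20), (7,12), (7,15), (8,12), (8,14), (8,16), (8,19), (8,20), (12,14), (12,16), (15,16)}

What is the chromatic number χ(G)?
χ(G) = 3

Clique number ω(G) = 3 (lower bound: χ ≥ ω).
The clique on [2, 8, 20] has size 3, forcing χ ≥ 3, and the coloring below uses 3 colors, so χ(G) = 3.
A valid 3-coloring: color 1: [5, 8, 15]; color 2: [2, 3, 12, 19]; color 3: [7, 14, 16, 20].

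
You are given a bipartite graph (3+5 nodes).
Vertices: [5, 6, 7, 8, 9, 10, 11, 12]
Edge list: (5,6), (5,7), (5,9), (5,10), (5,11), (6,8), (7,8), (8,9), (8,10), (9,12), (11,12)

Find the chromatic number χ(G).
χ(G) = 2

Clique number ω(G) = 2 (lower bound: χ ≥ ω).
The graph is bipartite (no odd cycle), so 2 colors suffice: χ(G) = 2.
A valid 2-coloring: color 1: [5, 8, 12]; color 2: [6, 7, 9, 10, 11].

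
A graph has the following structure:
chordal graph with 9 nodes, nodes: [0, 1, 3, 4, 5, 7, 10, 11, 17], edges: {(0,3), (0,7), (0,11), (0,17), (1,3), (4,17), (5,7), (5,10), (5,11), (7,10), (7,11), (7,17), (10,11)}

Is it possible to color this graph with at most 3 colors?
The clique on vertices [5, 7, 10, 11] has size 4 > 3, so it alone needs 4 colors.

No, G is not 3-colorable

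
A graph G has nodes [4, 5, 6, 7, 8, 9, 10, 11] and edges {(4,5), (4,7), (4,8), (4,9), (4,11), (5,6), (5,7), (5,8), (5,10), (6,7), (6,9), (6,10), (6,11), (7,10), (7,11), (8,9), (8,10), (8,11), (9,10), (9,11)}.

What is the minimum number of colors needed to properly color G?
χ(G) = 4

Clique number ω(G) = 4 (lower bound: χ ≥ ω).
The clique on [5, 6, 7, 10] has size 4, forcing χ ≥ 4, and the coloring below uses 4 colors, so χ(G) = 4.
A valid 4-coloring: color 1: [5, 9]; color 2: [7, 8]; color 3: [10, 11]; color 4: [4, 6].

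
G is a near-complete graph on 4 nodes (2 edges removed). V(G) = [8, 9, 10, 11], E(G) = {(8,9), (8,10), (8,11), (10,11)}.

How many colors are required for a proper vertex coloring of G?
Clique number ω(G) = 3 (lower bound: χ ≥ ω).
The clique on [8, 10, 11] has size 3, forcing χ ≥ 3, and the coloring below uses 3 colors, so χ(G) = 3.
A valid 3-coloring: color 1: [8]; color 2: [9, 11]; color 3: [10].

χ(G) = 3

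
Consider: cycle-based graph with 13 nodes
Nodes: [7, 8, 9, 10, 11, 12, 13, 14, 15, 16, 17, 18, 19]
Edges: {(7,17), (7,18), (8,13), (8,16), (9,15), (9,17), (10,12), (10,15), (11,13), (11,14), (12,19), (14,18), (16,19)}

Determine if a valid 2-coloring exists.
Odd cycle [18, 7, 17, 9, 15, 10, 12, 19, 16, 8, 13, 11, 14] needs 3 colors (χ ≥ 3).
Hence χ(G) ≥ 3 > 2, so no proper 2-coloring exists.

No, G is not 2-colorable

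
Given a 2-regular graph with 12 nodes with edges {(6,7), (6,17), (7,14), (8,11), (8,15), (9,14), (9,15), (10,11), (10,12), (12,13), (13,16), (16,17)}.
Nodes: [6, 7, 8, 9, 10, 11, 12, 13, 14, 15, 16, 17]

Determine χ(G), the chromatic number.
Clique number ω(G) = 2 (lower bound: χ ≥ ω).
The graph is bipartite (no odd cycle), so 2 colors suffice: χ(G) = 2.
A valid 2-coloring: color 1: [6, 11, 12, 14, 15, 16]; color 2: [7, 8, 9, 10, 13, 17].

χ(G) = 2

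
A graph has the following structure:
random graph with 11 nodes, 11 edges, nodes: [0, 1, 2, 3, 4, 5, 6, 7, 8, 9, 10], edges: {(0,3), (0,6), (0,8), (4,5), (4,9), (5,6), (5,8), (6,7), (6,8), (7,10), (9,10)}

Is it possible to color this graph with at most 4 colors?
A valid 4-coloring: color 1: [1, 2, 3, 4, 6, 10]; color 2: [0, 5, 7, 9]; color 3: [8].
(χ(G) = 3 ≤ 4.)

Yes, G is 4-colorable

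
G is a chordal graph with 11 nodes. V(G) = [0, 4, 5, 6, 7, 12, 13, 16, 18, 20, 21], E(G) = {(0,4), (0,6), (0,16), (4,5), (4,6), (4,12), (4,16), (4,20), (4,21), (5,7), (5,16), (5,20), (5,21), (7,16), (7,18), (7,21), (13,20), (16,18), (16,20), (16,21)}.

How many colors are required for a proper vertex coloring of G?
Clique number ω(G) = 4 (lower bound: χ ≥ ω).
The clique on [4, 5, 16, 20] has size 4, forcing χ ≥ 4, and the coloring below uses 4 colors, so χ(G) = 4.
A valid 4-coloring: color 1: [4, 7, 13]; color 2: [6, 12, 16]; color 3: [0, 5, 18]; color 4: [20, 21].

χ(G) = 4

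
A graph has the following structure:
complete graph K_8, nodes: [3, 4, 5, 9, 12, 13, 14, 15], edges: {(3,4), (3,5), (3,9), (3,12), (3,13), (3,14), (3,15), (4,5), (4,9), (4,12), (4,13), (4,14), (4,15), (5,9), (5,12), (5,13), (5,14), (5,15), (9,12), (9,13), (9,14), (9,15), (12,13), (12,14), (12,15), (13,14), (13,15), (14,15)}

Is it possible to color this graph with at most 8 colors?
A valid 8-coloring: color 1: [13]; color 2: [14]; color 3: [9]; color 4: [4]; color 5: [5]; color 6: [3]; color 7: [12]; color 8: [15].
(χ(G) = 8 ≤ 8.)

Yes, G is 8-colorable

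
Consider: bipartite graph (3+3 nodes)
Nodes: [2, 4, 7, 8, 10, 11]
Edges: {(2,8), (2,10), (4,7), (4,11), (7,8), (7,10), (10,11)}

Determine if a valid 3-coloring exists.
A valid 3-coloring: color 1: [2, 7, 11]; color 2: [4, 8, 10].
(χ(G) = 2 ≤ 3.)

Yes, G is 3-colorable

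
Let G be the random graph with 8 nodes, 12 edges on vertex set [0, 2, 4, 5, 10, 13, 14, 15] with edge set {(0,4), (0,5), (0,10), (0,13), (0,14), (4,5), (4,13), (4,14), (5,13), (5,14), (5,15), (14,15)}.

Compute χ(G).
Clique number ω(G) = 4 (lower bound: χ ≥ ω).
The clique on [0, 4, 5, 13] has size 4, forcing χ ≥ 4, and the coloring below uses 4 colors, so χ(G) = 4.
A valid 4-coloring: color 1: [0, 2, 15]; color 2: [5, 10]; color 3: [4]; color 4: [13, 14].

χ(G) = 4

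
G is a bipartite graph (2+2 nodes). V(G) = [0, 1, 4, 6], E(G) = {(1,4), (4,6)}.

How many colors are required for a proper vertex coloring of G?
Clique number ω(G) = 2 (lower bound: χ ≥ ω).
The graph is bipartite (no odd cycle), so 2 colors suffice: χ(G) = 2.
A valid 2-coloring: color 1: [0, 4]; color 2: [1, 6].

χ(G) = 2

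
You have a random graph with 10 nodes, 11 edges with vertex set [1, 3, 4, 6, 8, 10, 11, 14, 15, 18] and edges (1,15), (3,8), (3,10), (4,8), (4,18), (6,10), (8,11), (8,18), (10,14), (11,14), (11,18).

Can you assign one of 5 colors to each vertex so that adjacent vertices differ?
Yes, G is 5-colorable

A valid 5-coloring: color 1: [1, 6, 8, 14]; color 2: [4, 10, 11, 15]; color 3: [3, 18].
(χ(G) = 3 ≤ 5.)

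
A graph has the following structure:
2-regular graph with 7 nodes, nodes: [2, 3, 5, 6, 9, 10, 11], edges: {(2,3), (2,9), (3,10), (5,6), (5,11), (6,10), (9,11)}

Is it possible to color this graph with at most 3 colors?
A valid 3-coloring: color 1: [3, 6, 11]; color 2: [5, 9, 10]; color 3: [2].
(χ(G) = 3 ≤ 3.)

Yes, G is 3-colorable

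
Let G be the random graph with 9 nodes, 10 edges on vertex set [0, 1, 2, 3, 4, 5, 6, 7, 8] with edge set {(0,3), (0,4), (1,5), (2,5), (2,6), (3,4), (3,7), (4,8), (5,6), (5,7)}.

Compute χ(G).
χ(G) = 3

Clique number ω(G) = 3 (lower bound: χ ≥ ω).
The clique on [0, 3, 4] has size 3, forcing χ ≥ 3, and the coloring below uses 3 colors, so χ(G) = 3.
A valid 3-coloring: color 1: [3, 5, 8]; color 2: [1, 2, 4, 7]; color 3: [0, 6].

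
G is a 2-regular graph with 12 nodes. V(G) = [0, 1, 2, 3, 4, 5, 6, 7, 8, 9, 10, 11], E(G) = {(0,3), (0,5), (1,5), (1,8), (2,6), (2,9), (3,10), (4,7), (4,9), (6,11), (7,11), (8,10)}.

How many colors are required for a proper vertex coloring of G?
χ(G) = 2

Clique number ω(G) = 2 (lower bound: χ ≥ ω).
The graph is bipartite (no odd cycle), so 2 colors suffice: χ(G) = 2.
A valid 2-coloring: color 1: [3, 5, 6, 7, 8, 9]; color 2: [0, 1, 2, 4, 10, 11].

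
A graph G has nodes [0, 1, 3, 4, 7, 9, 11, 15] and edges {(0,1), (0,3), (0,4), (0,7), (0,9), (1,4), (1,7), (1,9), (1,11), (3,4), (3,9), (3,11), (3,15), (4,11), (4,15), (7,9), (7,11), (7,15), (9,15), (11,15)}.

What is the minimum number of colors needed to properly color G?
χ(G) = 4

Clique number ω(G) = 4 (lower bound: χ ≥ ω).
The clique on [0, 1, 7, 9] has size 4, forcing χ ≥ 4, and the coloring below uses 4 colors, so χ(G) = 4.
A valid 4-coloring: color 1: [1, 3]; color 2: [9, 11]; color 3: [4, 7]; color 4: [0, 15].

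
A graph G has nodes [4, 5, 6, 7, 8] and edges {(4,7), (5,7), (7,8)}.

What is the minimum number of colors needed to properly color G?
χ(G) = 2

Clique number ω(G) = 2 (lower bound: χ ≥ ω).
The graph is bipartite (no odd cycle), so 2 colors suffice: χ(G) = 2.
A valid 2-coloring: color 1: [6, 7]; color 2: [4, 5, 8].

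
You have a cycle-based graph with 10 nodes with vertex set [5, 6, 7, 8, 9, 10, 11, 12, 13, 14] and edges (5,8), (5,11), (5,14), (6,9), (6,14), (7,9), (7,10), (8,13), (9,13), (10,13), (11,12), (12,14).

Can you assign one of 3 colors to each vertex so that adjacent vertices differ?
Yes, G is 3-colorable

A valid 3-coloring: color 1: [8, 9, 10, 11, 14]; color 2: [5, 6, 7, 12, 13].
(χ(G) = 2 ≤ 3.)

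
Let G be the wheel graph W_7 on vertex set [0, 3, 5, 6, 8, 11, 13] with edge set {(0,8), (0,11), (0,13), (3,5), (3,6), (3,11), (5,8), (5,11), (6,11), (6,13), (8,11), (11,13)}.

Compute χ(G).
Clique number ω(G) = 3 (lower bound: χ ≥ ω).
The clique on [0, 8, 11] has size 3, forcing χ ≥ 3, and the coloring below uses 3 colors, so χ(G) = 3.
A valid 3-coloring: color 1: [11]; color 2: [0, 5, 6]; color 3: [3, 8, 13].

χ(G) = 3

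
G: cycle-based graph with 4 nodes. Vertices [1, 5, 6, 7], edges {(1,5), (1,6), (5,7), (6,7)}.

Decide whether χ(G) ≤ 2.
Yes, G is 2-colorable

A valid 2-coloring: color 1: [5, 6]; color 2: [1, 7].
(χ(G) = 2 ≤ 2.)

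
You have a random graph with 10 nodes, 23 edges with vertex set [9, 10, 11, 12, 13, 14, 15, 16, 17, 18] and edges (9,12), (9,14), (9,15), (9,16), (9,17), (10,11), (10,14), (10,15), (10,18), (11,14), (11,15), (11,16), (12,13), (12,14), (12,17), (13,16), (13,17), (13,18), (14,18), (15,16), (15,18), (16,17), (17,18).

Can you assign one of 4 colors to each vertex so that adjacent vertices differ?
Yes, G is 4-colorable

A valid 4-coloring: color 1: [11, 12, 18]; color 2: [14, 15, 17]; color 3: [10, 16]; color 4: [9, 13].
(χ(G) = 4 ≤ 4.)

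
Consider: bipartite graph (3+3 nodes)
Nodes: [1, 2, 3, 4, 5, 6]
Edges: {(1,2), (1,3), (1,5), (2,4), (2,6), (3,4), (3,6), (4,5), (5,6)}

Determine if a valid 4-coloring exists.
A valid 4-coloring: color 1: [2, 3, 5]; color 2: [1, 4, 6].
(χ(G) = 2 ≤ 4.)

Yes, G is 4-colorable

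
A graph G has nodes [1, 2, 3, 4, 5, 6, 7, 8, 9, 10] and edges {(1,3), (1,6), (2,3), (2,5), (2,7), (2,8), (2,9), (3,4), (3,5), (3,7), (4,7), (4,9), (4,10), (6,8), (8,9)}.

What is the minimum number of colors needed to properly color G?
Clique number ω(G) = 3 (lower bound: χ ≥ ω).
The clique on [2, 8, 9] has size 3, forcing χ ≥ 3, and the coloring below uses 3 colors, so χ(G) = 3.
A valid 3-coloring: color 1: [3, 8, 10]; color 2: [2, 4, 6]; color 3: [1, 5, 7, 9].

χ(G) = 3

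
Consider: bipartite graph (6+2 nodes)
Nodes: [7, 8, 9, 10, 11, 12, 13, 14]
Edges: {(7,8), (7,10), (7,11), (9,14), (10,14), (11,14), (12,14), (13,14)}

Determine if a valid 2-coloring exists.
A valid 2-coloring: color 1: [7, 14]; color 2: [8, 9, 10, 11, 12, 13].
(χ(G) = 2 ≤ 2.)

Yes, G is 2-colorable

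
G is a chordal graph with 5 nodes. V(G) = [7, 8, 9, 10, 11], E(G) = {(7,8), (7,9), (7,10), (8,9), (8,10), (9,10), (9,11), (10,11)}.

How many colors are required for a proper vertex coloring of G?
χ(G) = 4

Clique number ω(G) = 4 (lower bound: χ ≥ ω).
The clique on [7, 8, 9, 10] has size 4, forcing χ ≥ 4, and the coloring below uses 4 colors, so χ(G) = 4.
A valid 4-coloring: color 1: [9]; color 2: [10]; color 3: [8, 11]; color 4: [7].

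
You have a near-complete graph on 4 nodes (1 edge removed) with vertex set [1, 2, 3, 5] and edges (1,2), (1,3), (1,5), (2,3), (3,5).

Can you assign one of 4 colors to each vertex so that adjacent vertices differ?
Yes, G is 4-colorable

A valid 4-coloring: color 1: [1]; color 2: [3]; color 3: [2, 5].
(χ(G) = 3 ≤ 4.)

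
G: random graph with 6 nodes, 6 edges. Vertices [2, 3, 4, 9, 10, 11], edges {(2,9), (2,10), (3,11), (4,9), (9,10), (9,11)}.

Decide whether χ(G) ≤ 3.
Yes, G is 3-colorable

A valid 3-coloring: color 1: [3, 9]; color 2: [2, 4, 11]; color 3: [10].
(χ(G) = 3 ≤ 3.)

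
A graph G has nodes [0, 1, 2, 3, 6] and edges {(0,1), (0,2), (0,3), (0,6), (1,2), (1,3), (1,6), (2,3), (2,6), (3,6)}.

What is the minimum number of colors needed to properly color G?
Clique number ω(G) = 5 (lower bound: χ ≥ ω).
The clique on [0, 1, 2, 3, 6] has size 5, forcing χ ≥ 5, and the coloring below uses 5 colors, so χ(G) = 5.
A valid 5-coloring: color 1: [3]; color 2: [1]; color 3: [6]; color 4: [0]; color 5: [2].

χ(G) = 5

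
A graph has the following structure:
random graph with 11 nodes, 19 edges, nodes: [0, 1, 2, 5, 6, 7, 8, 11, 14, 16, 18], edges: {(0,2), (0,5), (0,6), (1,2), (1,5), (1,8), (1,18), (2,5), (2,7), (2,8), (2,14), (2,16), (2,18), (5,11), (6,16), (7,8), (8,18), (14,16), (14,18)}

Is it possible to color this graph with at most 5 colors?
Yes, G is 5-colorable

A valid 5-coloring: color 1: [2, 6, 11]; color 2: [5, 8, 14]; color 3: [0, 1, 7, 16]; color 4: [18].
(χ(G) = 4 ≤ 5.)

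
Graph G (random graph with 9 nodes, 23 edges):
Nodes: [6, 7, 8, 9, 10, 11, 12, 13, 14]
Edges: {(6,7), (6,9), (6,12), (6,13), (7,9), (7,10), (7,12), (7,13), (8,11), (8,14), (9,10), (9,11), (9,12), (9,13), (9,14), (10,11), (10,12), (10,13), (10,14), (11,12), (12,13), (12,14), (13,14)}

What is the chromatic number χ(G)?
Clique number ω(G) = 5 (lower bound: χ ≥ ω).
The clique on [9, 10, 12, 13, 14] has size 5, forcing χ ≥ 5, and the coloring below uses 5 colors, so χ(G) = 5.
A valid 5-coloring: color 1: [8, 12]; color 2: [9]; color 3: [6, 10]; color 4: [11, 13]; color 5: [7, 14].

χ(G) = 5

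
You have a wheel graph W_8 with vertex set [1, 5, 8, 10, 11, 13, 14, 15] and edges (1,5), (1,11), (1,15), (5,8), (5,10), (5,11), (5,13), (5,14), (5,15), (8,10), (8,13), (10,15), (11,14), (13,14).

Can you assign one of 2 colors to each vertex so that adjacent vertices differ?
The clique on vertices [1, 5, 11] has size 3 > 2, so it alone needs 3 colors.

No, G is not 2-colorable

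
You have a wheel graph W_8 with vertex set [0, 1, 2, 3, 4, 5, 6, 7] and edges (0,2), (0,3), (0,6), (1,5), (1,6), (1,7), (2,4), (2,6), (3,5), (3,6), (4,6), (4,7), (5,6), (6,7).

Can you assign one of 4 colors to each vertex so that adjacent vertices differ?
A valid 4-coloring: color 1: [6]; color 2: [2, 3, 7]; color 3: [0, 1, 4]; color 4: [5].
(χ(G) = 4 ≤ 4.)

Yes, G is 4-colorable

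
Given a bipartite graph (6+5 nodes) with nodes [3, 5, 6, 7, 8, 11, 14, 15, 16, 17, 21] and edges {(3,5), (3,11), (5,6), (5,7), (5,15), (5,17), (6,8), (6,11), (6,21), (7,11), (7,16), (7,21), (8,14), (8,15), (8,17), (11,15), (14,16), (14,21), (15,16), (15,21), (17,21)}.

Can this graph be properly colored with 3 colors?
A valid 3-coloring: color 1: [3, 6, 7, 14, 15, 17]; color 2: [5, 8, 11, 16, 21].
(χ(G) = 2 ≤ 3.)

Yes, G is 3-colorable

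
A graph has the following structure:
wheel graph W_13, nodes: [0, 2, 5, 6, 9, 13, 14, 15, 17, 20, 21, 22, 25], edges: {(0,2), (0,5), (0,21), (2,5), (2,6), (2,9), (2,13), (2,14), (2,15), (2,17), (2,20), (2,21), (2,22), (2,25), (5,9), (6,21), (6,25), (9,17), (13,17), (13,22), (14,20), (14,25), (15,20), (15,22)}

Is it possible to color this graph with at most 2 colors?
The clique on vertices [0, 2, 5] has size 3 > 2, so it alone needs 3 colors.

No, G is not 2-colorable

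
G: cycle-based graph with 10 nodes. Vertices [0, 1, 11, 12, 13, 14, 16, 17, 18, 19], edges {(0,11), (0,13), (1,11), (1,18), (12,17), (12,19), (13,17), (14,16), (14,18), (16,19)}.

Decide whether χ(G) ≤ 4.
A valid 4-coloring: color 1: [0, 1, 14, 17, 19]; color 2: [11, 12, 13, 16, 18].
(χ(G) = 2 ≤ 4.)

Yes, G is 4-colorable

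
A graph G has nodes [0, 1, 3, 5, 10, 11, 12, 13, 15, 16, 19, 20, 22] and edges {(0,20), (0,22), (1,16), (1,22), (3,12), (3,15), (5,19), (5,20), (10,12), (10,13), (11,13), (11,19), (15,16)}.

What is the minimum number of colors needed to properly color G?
χ(G) = 3

Clique number ω(G) = 2 (lower bound: χ ≥ ω).
Odd cycle [19, 11, 13, 10, 12, 3, 15, 16, 1, 22, 0, 20, 5] needs 3 colors (χ ≥ 3).
The coloring below uses 3 colors, so χ(G) = 3.
A valid 3-coloring: color 1: [1, 12, 13, 15, 19, 20]; color 2: [3, 5, 10, 11, 16, 22]; color 3: [0].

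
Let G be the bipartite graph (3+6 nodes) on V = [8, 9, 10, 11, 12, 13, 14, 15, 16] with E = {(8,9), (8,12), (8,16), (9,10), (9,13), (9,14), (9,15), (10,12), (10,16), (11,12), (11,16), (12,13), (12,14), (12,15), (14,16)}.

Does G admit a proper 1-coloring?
Edge (8,16) forces its endpoints to differ, so 1 color is not enough.

No, G is not 1-colorable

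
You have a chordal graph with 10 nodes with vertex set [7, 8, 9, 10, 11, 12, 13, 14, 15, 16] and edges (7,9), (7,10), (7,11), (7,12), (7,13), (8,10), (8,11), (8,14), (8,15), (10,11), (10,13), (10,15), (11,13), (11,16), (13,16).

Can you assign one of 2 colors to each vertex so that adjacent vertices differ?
No, G is not 2-colorable

The clique on vertices [7, 10, 11, 13] has size 4 > 2, so it alone needs 4 colors.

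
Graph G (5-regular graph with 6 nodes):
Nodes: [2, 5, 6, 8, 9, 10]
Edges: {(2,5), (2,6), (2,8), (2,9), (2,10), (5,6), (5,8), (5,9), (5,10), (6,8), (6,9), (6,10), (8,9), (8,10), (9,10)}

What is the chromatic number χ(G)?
χ(G) = 6

Clique number ω(G) = 6 (lower bound: χ ≥ ω).
The clique on [2, 5, 6, 8, 9, 10] has size 6, forcing χ ≥ 6, and the coloring below uses 6 colors, so χ(G) = 6.
A valid 6-coloring: color 1: [5]; color 2: [10]; color 3: [8]; color 4: [6]; color 5: [2]; color 6: [9].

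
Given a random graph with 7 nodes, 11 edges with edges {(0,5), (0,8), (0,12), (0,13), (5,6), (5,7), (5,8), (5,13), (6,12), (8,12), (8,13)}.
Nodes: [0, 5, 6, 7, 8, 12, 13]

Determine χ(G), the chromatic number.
Clique number ω(G) = 4 (lower bound: χ ≥ ω).
The clique on [0, 5, 8, 13] has size 4, forcing χ ≥ 4, and the coloring below uses 4 colors, so χ(G) = 4.
A valid 4-coloring: color 1: [5, 12]; color 2: [0, 6, 7]; color 3: [8]; color 4: [13].

χ(G) = 4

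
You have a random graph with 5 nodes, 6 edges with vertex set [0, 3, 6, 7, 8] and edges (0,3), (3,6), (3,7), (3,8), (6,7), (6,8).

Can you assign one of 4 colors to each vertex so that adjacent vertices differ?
Yes, G is 4-colorable

A valid 4-coloring: color 1: [3]; color 2: [0, 6]; color 3: [7, 8].
(χ(G) = 3 ≤ 4.)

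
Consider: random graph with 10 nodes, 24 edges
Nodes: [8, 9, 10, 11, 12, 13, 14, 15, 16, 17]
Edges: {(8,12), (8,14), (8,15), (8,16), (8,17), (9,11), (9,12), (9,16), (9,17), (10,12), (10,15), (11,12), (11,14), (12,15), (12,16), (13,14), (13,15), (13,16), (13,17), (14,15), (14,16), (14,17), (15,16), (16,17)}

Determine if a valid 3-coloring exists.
The clique on vertices [8, 12, 15, 16] has size 4 > 3, so it alone needs 4 colors.

No, G is not 3-colorable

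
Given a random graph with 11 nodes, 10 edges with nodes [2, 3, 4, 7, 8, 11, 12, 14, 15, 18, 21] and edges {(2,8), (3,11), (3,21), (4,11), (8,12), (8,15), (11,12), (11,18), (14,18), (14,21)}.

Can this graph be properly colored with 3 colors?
Yes, G is 3-colorable

A valid 3-coloring: color 1: [7, 8, 11, 21]; color 2: [2, 3, 4, 12, 14, 15]; color 3: [18].
(χ(G) = 3 ≤ 3.)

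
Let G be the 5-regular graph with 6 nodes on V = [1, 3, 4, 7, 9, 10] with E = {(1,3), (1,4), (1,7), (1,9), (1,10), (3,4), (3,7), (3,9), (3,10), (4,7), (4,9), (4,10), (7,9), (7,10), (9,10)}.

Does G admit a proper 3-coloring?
The clique on vertices [1, 3, 4, 7, 9, 10] has size 6 > 3, so it alone needs 6 colors.

No, G is not 3-colorable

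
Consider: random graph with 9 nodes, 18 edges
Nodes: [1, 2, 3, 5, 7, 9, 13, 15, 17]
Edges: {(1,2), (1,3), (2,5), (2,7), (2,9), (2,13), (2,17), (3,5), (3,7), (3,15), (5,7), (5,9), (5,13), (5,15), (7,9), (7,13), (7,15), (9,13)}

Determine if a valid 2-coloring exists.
No, G is not 2-colorable

The clique on vertices [2, 5, 7, 9, 13] has size 5 > 2, so it alone needs 5 colors.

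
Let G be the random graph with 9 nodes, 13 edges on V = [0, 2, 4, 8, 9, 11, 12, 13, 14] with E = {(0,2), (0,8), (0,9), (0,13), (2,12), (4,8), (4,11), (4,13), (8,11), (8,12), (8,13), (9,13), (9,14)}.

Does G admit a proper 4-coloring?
Yes, G is 4-colorable

A valid 4-coloring: color 1: [2, 8, 9]; color 2: [11, 12, 13, 14]; color 3: [0, 4].
(χ(G) = 3 ≤ 4.)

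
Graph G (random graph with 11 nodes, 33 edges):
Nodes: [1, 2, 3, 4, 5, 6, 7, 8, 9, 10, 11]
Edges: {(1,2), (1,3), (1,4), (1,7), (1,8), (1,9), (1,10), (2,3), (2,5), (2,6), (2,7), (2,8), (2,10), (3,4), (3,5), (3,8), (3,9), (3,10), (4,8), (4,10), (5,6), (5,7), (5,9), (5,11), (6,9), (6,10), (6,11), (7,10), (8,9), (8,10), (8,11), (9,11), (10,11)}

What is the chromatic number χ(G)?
χ(G) = 5

Clique number ω(G) = 5 (lower bound: χ ≥ ω).
The clique on [1, 2, 3, 8, 10] has size 5, forcing χ ≥ 5, and the coloring below uses 5 colors, so χ(G) = 5.
A valid 5-coloring: color 1: [9, 10]; color 2: [3, 6, 7]; color 3: [2, 4, 11]; color 4: [5, 8]; color 5: [1].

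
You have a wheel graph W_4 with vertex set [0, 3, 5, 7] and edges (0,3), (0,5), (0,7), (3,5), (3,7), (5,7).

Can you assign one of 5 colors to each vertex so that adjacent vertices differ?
A valid 5-coloring: color 1: [7]; color 2: [0]; color 3: [5]; color 4: [3].
(χ(G) = 4 ≤ 5.)

Yes, G is 5-colorable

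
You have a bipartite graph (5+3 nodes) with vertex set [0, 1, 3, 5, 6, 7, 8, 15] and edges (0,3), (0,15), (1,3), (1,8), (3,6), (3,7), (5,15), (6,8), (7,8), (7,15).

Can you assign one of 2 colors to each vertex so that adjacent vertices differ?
A valid 2-coloring: color 1: [3, 8, 15]; color 2: [0, 1, 5, 6, 7].
(χ(G) = 2 ≤ 2.)

Yes, G is 2-colorable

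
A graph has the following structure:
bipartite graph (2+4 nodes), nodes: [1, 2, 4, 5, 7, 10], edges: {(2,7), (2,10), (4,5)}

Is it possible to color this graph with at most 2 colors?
A valid 2-coloring: color 1: [1, 2, 5]; color 2: [4, 7, 10].
(χ(G) = 2 ≤ 2.)

Yes, G is 2-colorable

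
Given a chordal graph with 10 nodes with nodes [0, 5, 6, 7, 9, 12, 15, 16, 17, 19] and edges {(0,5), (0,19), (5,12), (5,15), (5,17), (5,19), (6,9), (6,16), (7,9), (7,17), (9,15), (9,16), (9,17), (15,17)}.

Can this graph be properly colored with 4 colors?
Yes, G is 4-colorable

A valid 4-coloring: color 1: [5, 9]; color 2: [0, 6, 12, 17]; color 3: [7, 15, 16, 19].
(χ(G) = 3 ≤ 4.)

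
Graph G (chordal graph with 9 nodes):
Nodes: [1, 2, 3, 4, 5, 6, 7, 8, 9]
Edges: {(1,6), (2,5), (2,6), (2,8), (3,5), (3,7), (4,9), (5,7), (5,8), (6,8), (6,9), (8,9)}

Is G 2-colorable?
No, G is not 2-colorable

The clique on vertices [2, 5, 8] has size 3 > 2, so it alone needs 3 colors.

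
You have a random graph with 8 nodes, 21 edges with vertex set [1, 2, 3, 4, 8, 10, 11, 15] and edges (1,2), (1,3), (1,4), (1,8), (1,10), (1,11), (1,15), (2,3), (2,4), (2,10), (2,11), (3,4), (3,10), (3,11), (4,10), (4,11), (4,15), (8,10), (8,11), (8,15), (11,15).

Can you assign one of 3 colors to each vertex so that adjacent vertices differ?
The clique on vertices [1, 2, 3, 4, 10] has size 5 > 3, so it alone needs 5 colors.

No, G is not 3-colorable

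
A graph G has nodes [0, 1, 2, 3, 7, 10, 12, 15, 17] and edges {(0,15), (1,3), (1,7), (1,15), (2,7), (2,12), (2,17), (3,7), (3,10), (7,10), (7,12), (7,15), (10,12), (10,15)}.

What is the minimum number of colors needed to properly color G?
χ(G) = 3

Clique number ω(G) = 3 (lower bound: χ ≥ ω).
The clique on [1, 3, 7] has size 3, forcing χ ≥ 3, and the coloring below uses 3 colors, so χ(G) = 3.
A valid 3-coloring: color 1: [0, 7, 17]; color 2: [3, 12, 15]; color 3: [1, 2, 10].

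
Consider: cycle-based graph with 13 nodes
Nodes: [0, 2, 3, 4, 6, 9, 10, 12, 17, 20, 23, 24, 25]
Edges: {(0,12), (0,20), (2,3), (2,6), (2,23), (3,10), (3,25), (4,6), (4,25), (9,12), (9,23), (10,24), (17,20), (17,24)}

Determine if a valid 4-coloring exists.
Yes, G is 4-colorable

A valid 4-coloring: color 1: [0, 2, 4, 9, 10, 17]; color 2: [3, 6, 12, 20, 23, 24]; color 3: [25].
(χ(G) = 3 ≤ 4.)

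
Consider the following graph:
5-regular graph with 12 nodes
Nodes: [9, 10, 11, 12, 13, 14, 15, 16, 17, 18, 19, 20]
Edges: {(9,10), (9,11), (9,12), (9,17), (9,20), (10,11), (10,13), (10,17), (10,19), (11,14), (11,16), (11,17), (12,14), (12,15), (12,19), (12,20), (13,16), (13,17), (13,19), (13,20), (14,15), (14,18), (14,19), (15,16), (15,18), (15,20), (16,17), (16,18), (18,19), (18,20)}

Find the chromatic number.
Clique number ω(G) = 4 (lower bound: χ ≥ ω).
The clique on [9, 10, 11, 17] has size 4, forcing χ ≥ 4, and the coloring below uses 4 colors, so χ(G) = 4.
A valid 4-coloring: color 1: [11, 12, 13, 18]; color 2: [9, 15, 19]; color 3: [10, 14, 16, 20]; color 4: [17].

χ(G) = 4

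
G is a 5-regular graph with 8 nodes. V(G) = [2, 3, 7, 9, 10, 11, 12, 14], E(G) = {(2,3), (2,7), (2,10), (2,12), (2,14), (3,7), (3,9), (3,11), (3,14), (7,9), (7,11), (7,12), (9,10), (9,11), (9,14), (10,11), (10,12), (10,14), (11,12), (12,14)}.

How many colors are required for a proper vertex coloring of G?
Clique number ω(G) = 4 (lower bound: χ ≥ ω).
The clique on [3, 7, 9, 11] has size 4, forcing χ ≥ 4, and the coloring below uses 4 colors, so χ(G) = 4.
A valid 4-coloring: color 1: [2, 11]; color 2: [3, 10]; color 3: [9, 12]; color 4: [7, 14].

χ(G) = 4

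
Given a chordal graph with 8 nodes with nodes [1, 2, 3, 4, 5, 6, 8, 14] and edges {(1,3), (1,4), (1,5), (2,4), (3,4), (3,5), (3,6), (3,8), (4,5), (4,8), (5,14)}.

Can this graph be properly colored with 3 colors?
The clique on vertices [1, 3, 4, 5] has size 4 > 3, so it alone needs 4 colors.

No, G is not 3-colorable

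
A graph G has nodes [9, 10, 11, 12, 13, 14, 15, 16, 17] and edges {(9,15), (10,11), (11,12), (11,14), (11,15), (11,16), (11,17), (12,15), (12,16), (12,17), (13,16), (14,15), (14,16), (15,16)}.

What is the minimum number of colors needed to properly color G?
Clique number ω(G) = 4 (lower bound: χ ≥ ω).
The clique on [11, 12, 15, 16] has size 4, forcing χ ≥ 4, and the coloring below uses 4 colors, so χ(G) = 4.
A valid 4-coloring: color 1: [9, 11, 13]; color 2: [10, 15, 17]; color 3: [16]; color 4: [12, 14].

χ(G) = 4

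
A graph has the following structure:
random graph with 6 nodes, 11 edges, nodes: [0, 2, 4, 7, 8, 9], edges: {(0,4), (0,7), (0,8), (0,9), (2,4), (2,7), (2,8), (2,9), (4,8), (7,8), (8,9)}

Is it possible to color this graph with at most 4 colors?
A valid 4-coloring: color 1: [8]; color 2: [0, 2]; color 3: [4, 7, 9].
(χ(G) = 3 ≤ 4.)

Yes, G is 4-colorable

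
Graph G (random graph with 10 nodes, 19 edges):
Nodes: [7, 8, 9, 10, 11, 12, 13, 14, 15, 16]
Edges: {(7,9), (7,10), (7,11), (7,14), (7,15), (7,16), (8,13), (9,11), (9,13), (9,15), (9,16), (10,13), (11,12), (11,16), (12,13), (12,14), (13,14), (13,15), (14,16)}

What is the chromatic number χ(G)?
χ(G) = 4

Clique number ω(G) = 4 (lower bound: χ ≥ ω).
The clique on [7, 9, 11, 16] has size 4, forcing χ ≥ 4, and the coloring below uses 4 colors, so χ(G) = 4.
A valid 4-coloring: color 1: [7, 8, 12]; color 2: [9, 10, 14]; color 3: [11, 13]; color 4: [15, 16].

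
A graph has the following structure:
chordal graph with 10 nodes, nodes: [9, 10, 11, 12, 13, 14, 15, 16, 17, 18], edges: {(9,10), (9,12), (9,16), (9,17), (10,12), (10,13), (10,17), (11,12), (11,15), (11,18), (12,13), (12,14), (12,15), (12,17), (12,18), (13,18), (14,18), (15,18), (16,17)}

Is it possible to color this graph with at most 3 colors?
No, G is not 3-colorable

The clique on vertices [9, 10, 12, 17] has size 4 > 3, so it alone needs 4 colors.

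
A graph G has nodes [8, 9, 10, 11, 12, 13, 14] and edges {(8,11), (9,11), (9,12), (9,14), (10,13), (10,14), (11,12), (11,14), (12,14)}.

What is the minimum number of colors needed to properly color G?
Clique number ω(G) = 4 (lower bound: χ ≥ ω).
The clique on [9, 11, 12, 14] has size 4, forcing χ ≥ 4, and the coloring below uses 4 colors, so χ(G) = 4.
A valid 4-coloring: color 1: [10, 11]; color 2: [8, 13, 14]; color 3: [9]; color 4: [12].

χ(G) = 4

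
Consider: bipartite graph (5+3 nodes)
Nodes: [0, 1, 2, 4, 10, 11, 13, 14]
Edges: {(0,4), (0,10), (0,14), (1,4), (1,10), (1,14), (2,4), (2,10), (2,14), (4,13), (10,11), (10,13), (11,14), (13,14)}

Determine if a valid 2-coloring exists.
A valid 2-coloring: color 1: [4, 10, 14]; color 2: [0, 1, 2, 11, 13].
(χ(G) = 2 ≤ 2.)

Yes, G is 2-colorable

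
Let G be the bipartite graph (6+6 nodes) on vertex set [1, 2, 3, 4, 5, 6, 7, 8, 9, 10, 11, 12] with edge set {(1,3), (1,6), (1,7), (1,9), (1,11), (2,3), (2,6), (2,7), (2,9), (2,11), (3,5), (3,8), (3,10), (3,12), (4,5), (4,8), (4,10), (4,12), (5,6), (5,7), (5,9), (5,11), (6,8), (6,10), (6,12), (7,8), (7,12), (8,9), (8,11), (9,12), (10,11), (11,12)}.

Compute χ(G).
χ(G) = 2

Clique number ω(G) = 2 (lower bound: χ ≥ ω).
The graph is bipartite (no odd cycle), so 2 colors suffice: χ(G) = 2.
A valid 2-coloring: color 1: [3, 4, 6, 7, 9, 11]; color 2: [1, 2, 5, 8, 10, 12].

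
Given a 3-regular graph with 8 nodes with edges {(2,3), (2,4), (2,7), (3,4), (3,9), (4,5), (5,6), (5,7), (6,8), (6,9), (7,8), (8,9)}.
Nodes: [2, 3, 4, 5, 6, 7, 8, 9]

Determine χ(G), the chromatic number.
Clique number ω(G) = 3 (lower bound: χ ≥ ω).
The clique on [2, 3, 4] has size 3, forcing χ ≥ 3, and the coloring below uses 3 colors, so χ(G) = 3.
A valid 3-coloring: color 1: [2, 5, 8]; color 2: [4, 7, 9]; color 3: [3, 6].

χ(G) = 3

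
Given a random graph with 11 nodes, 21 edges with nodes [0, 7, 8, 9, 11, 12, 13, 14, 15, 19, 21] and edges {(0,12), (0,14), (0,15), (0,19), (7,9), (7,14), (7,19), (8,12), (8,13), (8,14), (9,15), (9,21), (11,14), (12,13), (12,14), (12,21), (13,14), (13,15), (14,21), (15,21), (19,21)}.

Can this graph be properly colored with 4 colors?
Yes, G is 4-colorable

A valid 4-coloring: color 1: [9, 14, 19]; color 2: [0, 7, 11, 13, 21]; color 3: [12, 15]; color 4: [8].
(χ(G) = 4 ≤ 4.)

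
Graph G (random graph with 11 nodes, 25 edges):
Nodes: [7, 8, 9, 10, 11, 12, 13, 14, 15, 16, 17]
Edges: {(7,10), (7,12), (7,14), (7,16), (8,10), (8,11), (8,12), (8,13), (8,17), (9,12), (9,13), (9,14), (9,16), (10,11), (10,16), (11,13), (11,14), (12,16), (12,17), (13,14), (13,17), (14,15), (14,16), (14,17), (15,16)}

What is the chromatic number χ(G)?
Clique number ω(G) = 3 (lower bound: χ ≥ ω).
Suppose a proper 3-coloring c exists. The clique [7, 10, 16] takes 3 distinct colors; by symmetry let c(7) = 1, c(10) = 2, c(16) = 3.
- Vertex 14: neighbors [7, 16] already have colors [1, 3] ⇒ c(14) = 2.
- Vertex 12: neighbors [7, 16] already have colors [1, 3] ⇒ c(12) = 2.
- Vertex 9: neighbors [12, 16] already have colors [2, 3] ⇒ c(9) = 1.
- Vertex 13: neighbors [9, 14] already have colors [1, 2] ⇒ c(13) = 3.
- Vertex 8: neighbors [10, 13] already have colors [2, 3] ⇒ c(8) = 1.
- Vertex 11: neighbors [8, 10, 13] already have colors [1, 2, 3] — all 3 colors blocked. Contradiction.
The forced assignments end in a contradiction, so G has no proper 3-coloring (χ ≥ 4).
The coloring below uses 4 colors, so χ(G) = 4.
A valid 4-coloring: color 1: [10, 12, 14]; color 2: [13, 16]; color 3: [7, 8, 9, 15]; color 4: [11, 17].

χ(G) = 4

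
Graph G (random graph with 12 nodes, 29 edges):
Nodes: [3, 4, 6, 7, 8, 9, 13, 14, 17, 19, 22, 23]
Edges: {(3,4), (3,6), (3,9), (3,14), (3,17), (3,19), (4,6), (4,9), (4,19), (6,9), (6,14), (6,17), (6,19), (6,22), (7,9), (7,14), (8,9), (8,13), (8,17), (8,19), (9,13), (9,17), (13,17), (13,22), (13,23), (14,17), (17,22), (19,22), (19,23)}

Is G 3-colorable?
No, G is not 3-colorable

The clique on vertices [3, 6, 9, 17] has size 4 > 3, so it alone needs 4 colors.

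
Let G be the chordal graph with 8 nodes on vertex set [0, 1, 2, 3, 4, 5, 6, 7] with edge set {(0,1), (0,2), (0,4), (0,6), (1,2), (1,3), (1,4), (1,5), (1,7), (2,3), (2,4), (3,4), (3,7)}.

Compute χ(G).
χ(G) = 4

Clique number ω(G) = 4 (lower bound: χ ≥ ω).
The clique on [0, 1, 2, 4] has size 4, forcing χ ≥ 4, and the coloring below uses 4 colors, so χ(G) = 4.
A valid 4-coloring: color 1: [1, 6]; color 2: [4, 5, 7]; color 3: [0, 3]; color 4: [2].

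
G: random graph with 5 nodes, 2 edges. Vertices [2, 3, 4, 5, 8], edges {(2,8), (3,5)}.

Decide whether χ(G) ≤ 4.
A valid 4-coloring: color 1: [2, 4, 5]; color 2: [3, 8].
(χ(G) = 2 ≤ 4.)

Yes, G is 4-colorable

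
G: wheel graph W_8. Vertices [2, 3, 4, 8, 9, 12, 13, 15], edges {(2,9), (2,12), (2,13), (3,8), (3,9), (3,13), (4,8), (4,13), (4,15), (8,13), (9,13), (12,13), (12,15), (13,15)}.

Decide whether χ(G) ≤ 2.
No, G is not 2-colorable

The clique on vertices [2, 9, 13] has size 3 > 2, so it alone needs 3 colors.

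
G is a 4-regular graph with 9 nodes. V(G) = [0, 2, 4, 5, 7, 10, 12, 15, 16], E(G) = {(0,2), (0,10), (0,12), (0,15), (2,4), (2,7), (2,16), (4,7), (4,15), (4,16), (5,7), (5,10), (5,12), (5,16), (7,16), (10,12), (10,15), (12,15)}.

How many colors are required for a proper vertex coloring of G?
Clique number ω(G) = 4 (lower bound: χ ≥ ω).
The clique on [0, 10, 12, 15] has size 4, forcing χ ≥ 4, and the coloring below uses 4 colors, so χ(G) = 4.
A valid 4-coloring: color 1: [2, 10]; color 2: [0, 4, 5]; color 3: [7, 12]; color 4: [15, 16].

χ(G) = 4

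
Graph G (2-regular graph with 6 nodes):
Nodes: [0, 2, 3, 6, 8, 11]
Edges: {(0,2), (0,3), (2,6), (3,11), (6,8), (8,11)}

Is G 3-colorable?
A valid 3-coloring: color 1: [2, 3, 8]; color 2: [0, 6, 11].
(χ(G) = 2 ≤ 3.)

Yes, G is 3-colorable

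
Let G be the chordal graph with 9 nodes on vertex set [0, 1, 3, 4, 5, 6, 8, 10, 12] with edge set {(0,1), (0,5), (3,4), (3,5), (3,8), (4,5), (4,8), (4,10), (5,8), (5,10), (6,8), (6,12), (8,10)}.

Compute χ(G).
Clique number ω(G) = 4 (lower bound: χ ≥ ω).
The clique on [4, 5, 8, 10] has size 4, forcing χ ≥ 4, and the coloring below uses 4 colors, so χ(G) = 4.
A valid 4-coloring: color 1: [1, 5, 6]; color 2: [0, 8, 12]; color 3: [4]; color 4: [3, 10].

χ(G) = 4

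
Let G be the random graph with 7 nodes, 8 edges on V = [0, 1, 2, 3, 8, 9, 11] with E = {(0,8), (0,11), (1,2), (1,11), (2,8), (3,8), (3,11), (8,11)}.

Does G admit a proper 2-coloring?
The clique on vertices [0, 8, 11] has size 3 > 2, so it alone needs 3 colors.

No, G is not 2-colorable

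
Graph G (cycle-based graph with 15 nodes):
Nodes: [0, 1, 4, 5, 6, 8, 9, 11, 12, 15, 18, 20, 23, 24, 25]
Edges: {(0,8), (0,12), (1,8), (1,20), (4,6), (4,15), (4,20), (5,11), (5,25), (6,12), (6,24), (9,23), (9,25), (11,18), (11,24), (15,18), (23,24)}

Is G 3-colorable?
A valid 3-coloring: color 1: [0, 1, 4, 5, 9, 18, 24]; color 2: [6, 8, 11, 15, 20, 23, 25]; color 3: [12].
(χ(G) = 3 ≤ 3.)

Yes, G is 3-colorable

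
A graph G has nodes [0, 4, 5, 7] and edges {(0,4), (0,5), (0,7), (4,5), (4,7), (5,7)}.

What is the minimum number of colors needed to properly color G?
χ(G) = 4

Clique number ω(G) = 4 (lower bound: χ ≥ ω).
The clique on [0, 4, 5, 7] has size 4, forcing χ ≥ 4, and the coloring below uses 4 colors, so χ(G) = 4.
A valid 4-coloring: color 1: [4]; color 2: [7]; color 3: [0]; color 4: [5].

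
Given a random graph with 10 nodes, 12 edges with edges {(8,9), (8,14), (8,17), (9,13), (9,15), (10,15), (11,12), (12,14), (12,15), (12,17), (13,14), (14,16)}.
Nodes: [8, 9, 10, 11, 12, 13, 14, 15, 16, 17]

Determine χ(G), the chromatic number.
Clique number ω(G) = 2 (lower bound: χ ≥ ω).
Odd cycle [14, 8, 9, 15, 12] needs 3 colors (χ ≥ 3).
The coloring below uses 3 colors, so χ(G) = 3.
A valid 3-coloring: color 1: [8, 10, 12, 13, 16]; color 2: [11, 14, 15, 17]; color 3: [9].

χ(G) = 3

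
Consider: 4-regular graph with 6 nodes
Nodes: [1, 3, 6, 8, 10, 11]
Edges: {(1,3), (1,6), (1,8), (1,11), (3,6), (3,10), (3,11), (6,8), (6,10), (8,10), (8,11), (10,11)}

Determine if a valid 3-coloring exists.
Yes, G is 3-colorable

A valid 3-coloring: color 1: [3, 8]; color 2: [1, 10]; color 3: [6, 11].
(χ(G) = 3 ≤ 3.)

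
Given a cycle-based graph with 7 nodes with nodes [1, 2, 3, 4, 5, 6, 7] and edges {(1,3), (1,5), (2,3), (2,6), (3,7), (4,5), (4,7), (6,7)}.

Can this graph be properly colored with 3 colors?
Yes, G is 3-colorable

A valid 3-coloring: color 1: [2, 5, 7]; color 2: [3, 4, 6]; color 3: [1].
(χ(G) = 3 ≤ 3.)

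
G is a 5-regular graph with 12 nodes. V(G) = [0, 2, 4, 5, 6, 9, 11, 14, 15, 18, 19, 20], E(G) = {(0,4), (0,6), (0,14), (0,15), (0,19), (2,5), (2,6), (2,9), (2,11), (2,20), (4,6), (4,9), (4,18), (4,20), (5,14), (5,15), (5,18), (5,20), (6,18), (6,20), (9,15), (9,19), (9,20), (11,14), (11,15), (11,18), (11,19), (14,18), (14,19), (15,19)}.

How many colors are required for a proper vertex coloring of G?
Clique number ω(G) = 3 (lower bound: χ ≥ ω).
Suppose a proper 3-coloring c exists. The clique [0, 4, 6] takes 3 distinct colors; by symmetry let c(0) = 1, c(4) = 2, c(6) = 3.
- Vertex 18: neighbors [4, 6] already have colors [2, 3] ⇒ c(18) = 1.
- Vertex 20: neighbors [4, 6] already have colors [2, 3] ⇒ c(20) = 1.
- Vertex 2: neighbors [20, 6] already have colors [1, 3] ⇒ c(2) = 2.
- Vertex 11: neighbors [18, 2] already have colors [1, 2] ⇒ c(11) = 3.
- Vertex 15: neighbors [0, 11] already have colors [1, 3] ⇒ c(15) = 2.
- Vertex 19: neighbors [0, 15, 11] already have colors [1, 2, 3] — all 3 colors blocked. Contradiction.
The forced assignments end in a contradiction, so G has no proper 3-coloring (χ ≥ 4).
The coloring below uses 4 colors, so χ(G) = 4.
A valid 4-coloring: color 1: [18, 19, 20]; color 2: [6, 14, 15]; color 3: [0, 5, 9, 11]; color 4: [2, 4].

χ(G) = 4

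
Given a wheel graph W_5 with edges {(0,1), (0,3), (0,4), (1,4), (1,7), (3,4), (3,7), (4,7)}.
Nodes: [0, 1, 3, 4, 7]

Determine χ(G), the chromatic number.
Clique number ω(G) = 3 (lower bound: χ ≥ ω).
The clique on [0, 1, 4] has size 3, forcing χ ≥ 3, and the coloring below uses 3 colors, so χ(G) = 3.
A valid 3-coloring: color 1: [4]; color 2: [1, 3]; color 3: [0, 7].

χ(G) = 3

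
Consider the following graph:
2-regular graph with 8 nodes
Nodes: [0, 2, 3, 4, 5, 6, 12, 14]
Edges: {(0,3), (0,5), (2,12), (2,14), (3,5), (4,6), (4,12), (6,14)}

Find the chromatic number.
Clique number ω(G) = 3 (lower bound: χ ≥ ω).
The clique on [0, 3, 5] has size 3, forcing χ ≥ 3, and the coloring below uses 3 colors, so χ(G) = 3.
A valid 3-coloring: color 1: [0, 12, 14]; color 2: [2, 3, 4]; color 3: [5, 6].

χ(G) = 3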